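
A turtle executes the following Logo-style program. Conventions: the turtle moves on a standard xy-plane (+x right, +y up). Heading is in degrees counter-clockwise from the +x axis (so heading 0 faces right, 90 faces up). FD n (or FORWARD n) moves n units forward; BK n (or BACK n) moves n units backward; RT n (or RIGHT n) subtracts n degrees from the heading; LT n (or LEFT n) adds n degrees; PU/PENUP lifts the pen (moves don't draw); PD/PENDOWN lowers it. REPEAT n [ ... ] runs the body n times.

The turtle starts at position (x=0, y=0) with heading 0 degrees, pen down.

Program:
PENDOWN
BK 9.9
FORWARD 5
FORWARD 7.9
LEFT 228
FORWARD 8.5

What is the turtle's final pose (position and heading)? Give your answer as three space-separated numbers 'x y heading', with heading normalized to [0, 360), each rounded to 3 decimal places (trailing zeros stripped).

Executing turtle program step by step:
Start: pos=(0,0), heading=0, pen down
PD: pen down
BK 9.9: (0,0) -> (-9.9,0) [heading=0, draw]
FD 5: (-9.9,0) -> (-4.9,0) [heading=0, draw]
FD 7.9: (-4.9,0) -> (3,0) [heading=0, draw]
LT 228: heading 0 -> 228
FD 8.5: (3,0) -> (-2.688,-6.317) [heading=228, draw]
Final: pos=(-2.688,-6.317), heading=228, 4 segment(s) drawn

Answer: -2.688 -6.317 228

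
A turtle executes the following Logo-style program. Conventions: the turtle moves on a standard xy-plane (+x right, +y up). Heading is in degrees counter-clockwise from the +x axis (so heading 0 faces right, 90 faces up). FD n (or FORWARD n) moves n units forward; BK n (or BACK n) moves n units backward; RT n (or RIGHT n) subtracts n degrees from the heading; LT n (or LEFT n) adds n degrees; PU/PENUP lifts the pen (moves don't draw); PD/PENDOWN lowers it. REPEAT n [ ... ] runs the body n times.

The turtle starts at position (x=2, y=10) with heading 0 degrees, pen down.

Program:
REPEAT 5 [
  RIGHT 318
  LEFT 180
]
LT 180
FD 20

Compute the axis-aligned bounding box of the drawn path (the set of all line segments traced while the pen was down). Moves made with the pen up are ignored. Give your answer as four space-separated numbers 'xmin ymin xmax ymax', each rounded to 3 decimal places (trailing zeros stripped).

Answer: -15.321 0 2 10

Derivation:
Executing turtle program step by step:
Start: pos=(2,10), heading=0, pen down
REPEAT 5 [
  -- iteration 1/5 --
  RT 318: heading 0 -> 42
  LT 180: heading 42 -> 222
  -- iteration 2/5 --
  RT 318: heading 222 -> 264
  LT 180: heading 264 -> 84
  -- iteration 3/5 --
  RT 318: heading 84 -> 126
  LT 180: heading 126 -> 306
  -- iteration 4/5 --
  RT 318: heading 306 -> 348
  LT 180: heading 348 -> 168
  -- iteration 5/5 --
  RT 318: heading 168 -> 210
  LT 180: heading 210 -> 30
]
LT 180: heading 30 -> 210
FD 20: (2,10) -> (-15.321,0) [heading=210, draw]
Final: pos=(-15.321,0), heading=210, 1 segment(s) drawn

Segment endpoints: x in {-15.321, 2}, y in {0, 10}
xmin=-15.321, ymin=0, xmax=2, ymax=10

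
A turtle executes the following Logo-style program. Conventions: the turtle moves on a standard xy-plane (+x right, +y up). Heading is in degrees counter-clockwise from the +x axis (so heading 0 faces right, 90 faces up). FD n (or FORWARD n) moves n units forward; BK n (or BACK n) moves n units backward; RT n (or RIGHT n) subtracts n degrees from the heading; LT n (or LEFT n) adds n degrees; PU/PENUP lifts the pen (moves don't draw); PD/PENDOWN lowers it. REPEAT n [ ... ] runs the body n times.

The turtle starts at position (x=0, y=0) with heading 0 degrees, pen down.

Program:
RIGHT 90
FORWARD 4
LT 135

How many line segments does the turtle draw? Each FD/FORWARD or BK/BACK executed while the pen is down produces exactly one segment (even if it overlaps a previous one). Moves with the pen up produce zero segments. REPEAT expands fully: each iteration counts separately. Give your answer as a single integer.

Answer: 1

Derivation:
Executing turtle program step by step:
Start: pos=(0,0), heading=0, pen down
RT 90: heading 0 -> 270
FD 4: (0,0) -> (0,-4) [heading=270, draw]
LT 135: heading 270 -> 45
Final: pos=(0,-4), heading=45, 1 segment(s) drawn
Segments drawn: 1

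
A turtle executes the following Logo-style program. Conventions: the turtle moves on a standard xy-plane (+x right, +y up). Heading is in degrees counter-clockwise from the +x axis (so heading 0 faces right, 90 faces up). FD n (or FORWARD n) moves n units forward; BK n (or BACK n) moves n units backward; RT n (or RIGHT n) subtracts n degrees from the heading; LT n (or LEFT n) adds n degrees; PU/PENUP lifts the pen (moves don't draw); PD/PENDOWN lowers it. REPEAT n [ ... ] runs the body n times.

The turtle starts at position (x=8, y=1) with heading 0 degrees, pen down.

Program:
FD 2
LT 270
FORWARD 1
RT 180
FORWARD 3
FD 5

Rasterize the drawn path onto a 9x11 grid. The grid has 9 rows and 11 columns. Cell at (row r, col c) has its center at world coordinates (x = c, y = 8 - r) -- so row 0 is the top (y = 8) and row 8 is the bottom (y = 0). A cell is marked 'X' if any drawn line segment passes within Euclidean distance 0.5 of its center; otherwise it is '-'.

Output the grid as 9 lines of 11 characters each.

Segment 0: (8,1) -> (10,1)
Segment 1: (10,1) -> (10,0)
Segment 2: (10,0) -> (10,3)
Segment 3: (10,3) -> (10,8)

Answer: ----------X
----------X
----------X
----------X
----------X
----------X
----------X
--------XXX
----------X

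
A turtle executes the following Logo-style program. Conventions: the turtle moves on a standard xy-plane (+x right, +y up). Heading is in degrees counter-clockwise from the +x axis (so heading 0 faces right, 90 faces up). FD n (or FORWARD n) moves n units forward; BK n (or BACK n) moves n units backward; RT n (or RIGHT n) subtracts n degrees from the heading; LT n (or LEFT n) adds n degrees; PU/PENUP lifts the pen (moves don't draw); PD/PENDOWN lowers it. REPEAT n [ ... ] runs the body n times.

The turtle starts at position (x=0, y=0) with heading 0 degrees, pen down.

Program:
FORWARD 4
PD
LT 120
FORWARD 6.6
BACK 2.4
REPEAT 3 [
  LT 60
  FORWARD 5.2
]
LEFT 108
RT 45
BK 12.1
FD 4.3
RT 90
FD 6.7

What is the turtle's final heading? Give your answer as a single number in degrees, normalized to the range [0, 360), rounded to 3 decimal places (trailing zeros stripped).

Executing turtle program step by step:
Start: pos=(0,0), heading=0, pen down
FD 4: (0,0) -> (4,0) [heading=0, draw]
PD: pen down
LT 120: heading 0 -> 120
FD 6.6: (4,0) -> (0.7,5.716) [heading=120, draw]
BK 2.4: (0.7,5.716) -> (1.9,3.637) [heading=120, draw]
REPEAT 3 [
  -- iteration 1/3 --
  LT 60: heading 120 -> 180
  FD 5.2: (1.9,3.637) -> (-3.3,3.637) [heading=180, draw]
  -- iteration 2/3 --
  LT 60: heading 180 -> 240
  FD 5.2: (-3.3,3.637) -> (-5.9,-0.866) [heading=240, draw]
  -- iteration 3/3 --
  LT 60: heading 240 -> 300
  FD 5.2: (-5.9,-0.866) -> (-3.3,-5.369) [heading=300, draw]
]
LT 108: heading 300 -> 48
RT 45: heading 48 -> 3
BK 12.1: (-3.3,-5.369) -> (-15.383,-6.003) [heading=3, draw]
FD 4.3: (-15.383,-6.003) -> (-11.089,-5.778) [heading=3, draw]
RT 90: heading 3 -> 273
FD 6.7: (-11.089,-5.778) -> (-10.739,-12.468) [heading=273, draw]
Final: pos=(-10.739,-12.468), heading=273, 9 segment(s) drawn

Answer: 273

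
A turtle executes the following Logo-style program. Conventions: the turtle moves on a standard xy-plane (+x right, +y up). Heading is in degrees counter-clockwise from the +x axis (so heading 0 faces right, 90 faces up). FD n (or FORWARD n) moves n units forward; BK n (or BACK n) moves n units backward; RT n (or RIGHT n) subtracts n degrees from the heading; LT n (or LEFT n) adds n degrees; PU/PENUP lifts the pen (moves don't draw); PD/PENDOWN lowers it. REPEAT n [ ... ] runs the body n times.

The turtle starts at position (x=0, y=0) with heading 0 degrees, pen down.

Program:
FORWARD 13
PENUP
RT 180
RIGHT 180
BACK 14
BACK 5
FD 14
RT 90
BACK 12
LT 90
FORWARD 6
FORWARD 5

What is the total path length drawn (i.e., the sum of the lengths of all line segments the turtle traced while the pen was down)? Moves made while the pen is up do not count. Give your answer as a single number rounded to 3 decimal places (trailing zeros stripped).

Answer: 13

Derivation:
Executing turtle program step by step:
Start: pos=(0,0), heading=0, pen down
FD 13: (0,0) -> (13,0) [heading=0, draw]
PU: pen up
RT 180: heading 0 -> 180
RT 180: heading 180 -> 0
BK 14: (13,0) -> (-1,0) [heading=0, move]
BK 5: (-1,0) -> (-6,0) [heading=0, move]
FD 14: (-6,0) -> (8,0) [heading=0, move]
RT 90: heading 0 -> 270
BK 12: (8,0) -> (8,12) [heading=270, move]
LT 90: heading 270 -> 0
FD 6: (8,12) -> (14,12) [heading=0, move]
FD 5: (14,12) -> (19,12) [heading=0, move]
Final: pos=(19,12), heading=0, 1 segment(s) drawn

Segment lengths:
  seg 1: (0,0) -> (13,0), length = 13
Total = 13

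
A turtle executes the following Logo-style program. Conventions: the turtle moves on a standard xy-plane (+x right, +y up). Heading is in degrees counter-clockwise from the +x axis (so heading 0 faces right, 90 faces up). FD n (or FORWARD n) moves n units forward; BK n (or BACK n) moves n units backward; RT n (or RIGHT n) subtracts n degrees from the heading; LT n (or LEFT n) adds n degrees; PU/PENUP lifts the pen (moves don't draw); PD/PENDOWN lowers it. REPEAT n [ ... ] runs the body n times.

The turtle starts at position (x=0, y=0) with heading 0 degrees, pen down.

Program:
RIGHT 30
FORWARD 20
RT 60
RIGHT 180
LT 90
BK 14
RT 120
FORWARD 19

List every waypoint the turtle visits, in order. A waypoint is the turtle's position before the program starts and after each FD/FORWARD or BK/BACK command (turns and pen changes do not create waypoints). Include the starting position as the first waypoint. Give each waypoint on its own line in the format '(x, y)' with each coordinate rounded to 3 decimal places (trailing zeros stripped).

Answer: (0, 0)
(17.321, -10)
(31.321, -10)
(40.821, 6.454)

Derivation:
Executing turtle program step by step:
Start: pos=(0,0), heading=0, pen down
RT 30: heading 0 -> 330
FD 20: (0,0) -> (17.321,-10) [heading=330, draw]
RT 60: heading 330 -> 270
RT 180: heading 270 -> 90
LT 90: heading 90 -> 180
BK 14: (17.321,-10) -> (31.321,-10) [heading=180, draw]
RT 120: heading 180 -> 60
FD 19: (31.321,-10) -> (40.821,6.454) [heading=60, draw]
Final: pos=(40.821,6.454), heading=60, 3 segment(s) drawn
Waypoints (4 total):
(0, 0)
(17.321, -10)
(31.321, -10)
(40.821, 6.454)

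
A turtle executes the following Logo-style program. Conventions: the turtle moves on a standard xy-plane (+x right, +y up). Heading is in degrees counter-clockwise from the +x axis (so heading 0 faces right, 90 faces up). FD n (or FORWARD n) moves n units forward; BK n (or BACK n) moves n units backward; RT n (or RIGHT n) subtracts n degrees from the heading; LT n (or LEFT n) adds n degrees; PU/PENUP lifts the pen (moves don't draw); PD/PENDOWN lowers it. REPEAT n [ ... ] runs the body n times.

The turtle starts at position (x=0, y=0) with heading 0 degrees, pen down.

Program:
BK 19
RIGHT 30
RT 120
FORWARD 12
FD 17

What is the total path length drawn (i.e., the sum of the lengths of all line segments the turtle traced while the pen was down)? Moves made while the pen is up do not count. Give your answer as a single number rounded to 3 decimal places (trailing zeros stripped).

Answer: 48

Derivation:
Executing turtle program step by step:
Start: pos=(0,0), heading=0, pen down
BK 19: (0,0) -> (-19,0) [heading=0, draw]
RT 30: heading 0 -> 330
RT 120: heading 330 -> 210
FD 12: (-19,0) -> (-29.392,-6) [heading=210, draw]
FD 17: (-29.392,-6) -> (-44.115,-14.5) [heading=210, draw]
Final: pos=(-44.115,-14.5), heading=210, 3 segment(s) drawn

Segment lengths:
  seg 1: (0,0) -> (-19,0), length = 19
  seg 2: (-19,0) -> (-29.392,-6), length = 12
  seg 3: (-29.392,-6) -> (-44.115,-14.5), length = 17
Total = 48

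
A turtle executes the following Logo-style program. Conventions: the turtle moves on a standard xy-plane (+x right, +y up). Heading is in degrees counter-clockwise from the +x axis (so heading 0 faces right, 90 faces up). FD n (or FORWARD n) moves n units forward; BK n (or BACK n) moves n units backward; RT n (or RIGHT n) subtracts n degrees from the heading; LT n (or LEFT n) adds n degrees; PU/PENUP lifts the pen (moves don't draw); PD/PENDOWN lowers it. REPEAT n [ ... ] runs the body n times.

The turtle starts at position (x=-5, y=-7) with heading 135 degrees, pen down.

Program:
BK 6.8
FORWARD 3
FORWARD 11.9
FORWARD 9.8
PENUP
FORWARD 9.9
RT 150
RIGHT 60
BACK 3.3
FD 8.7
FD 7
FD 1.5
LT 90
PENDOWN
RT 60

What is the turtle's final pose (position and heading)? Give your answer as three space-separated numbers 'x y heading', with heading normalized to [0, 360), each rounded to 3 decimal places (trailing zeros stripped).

Executing turtle program step by step:
Start: pos=(-5,-7), heading=135, pen down
BK 6.8: (-5,-7) -> (-0.192,-11.808) [heading=135, draw]
FD 3: (-0.192,-11.808) -> (-2.313,-9.687) [heading=135, draw]
FD 11.9: (-2.313,-9.687) -> (-10.728,-1.272) [heading=135, draw]
FD 9.8: (-10.728,-1.272) -> (-17.657,5.657) [heading=135, draw]
PU: pen up
FD 9.9: (-17.657,5.657) -> (-24.658,12.658) [heading=135, move]
RT 150: heading 135 -> 345
RT 60: heading 345 -> 285
BK 3.3: (-24.658,12.658) -> (-25.512,15.845) [heading=285, move]
FD 8.7: (-25.512,15.845) -> (-23.26,7.442) [heading=285, move]
FD 7: (-23.26,7.442) -> (-21.448,0.68) [heading=285, move]
FD 1.5: (-21.448,0.68) -> (-21.06,-0.769) [heading=285, move]
LT 90: heading 285 -> 15
PD: pen down
RT 60: heading 15 -> 315
Final: pos=(-21.06,-0.769), heading=315, 4 segment(s) drawn

Answer: -21.06 -0.769 315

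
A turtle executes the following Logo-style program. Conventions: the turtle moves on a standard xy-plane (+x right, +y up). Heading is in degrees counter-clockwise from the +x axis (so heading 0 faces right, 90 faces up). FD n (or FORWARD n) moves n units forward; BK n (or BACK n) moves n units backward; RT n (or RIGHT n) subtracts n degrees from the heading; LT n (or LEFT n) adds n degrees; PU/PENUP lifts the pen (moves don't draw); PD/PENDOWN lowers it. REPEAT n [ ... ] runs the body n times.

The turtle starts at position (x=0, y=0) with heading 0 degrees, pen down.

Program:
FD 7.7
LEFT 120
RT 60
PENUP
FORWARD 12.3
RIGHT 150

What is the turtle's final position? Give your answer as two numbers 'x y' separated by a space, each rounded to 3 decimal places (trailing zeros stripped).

Answer: 13.85 10.652

Derivation:
Executing turtle program step by step:
Start: pos=(0,0), heading=0, pen down
FD 7.7: (0,0) -> (7.7,0) [heading=0, draw]
LT 120: heading 0 -> 120
RT 60: heading 120 -> 60
PU: pen up
FD 12.3: (7.7,0) -> (13.85,10.652) [heading=60, move]
RT 150: heading 60 -> 270
Final: pos=(13.85,10.652), heading=270, 1 segment(s) drawn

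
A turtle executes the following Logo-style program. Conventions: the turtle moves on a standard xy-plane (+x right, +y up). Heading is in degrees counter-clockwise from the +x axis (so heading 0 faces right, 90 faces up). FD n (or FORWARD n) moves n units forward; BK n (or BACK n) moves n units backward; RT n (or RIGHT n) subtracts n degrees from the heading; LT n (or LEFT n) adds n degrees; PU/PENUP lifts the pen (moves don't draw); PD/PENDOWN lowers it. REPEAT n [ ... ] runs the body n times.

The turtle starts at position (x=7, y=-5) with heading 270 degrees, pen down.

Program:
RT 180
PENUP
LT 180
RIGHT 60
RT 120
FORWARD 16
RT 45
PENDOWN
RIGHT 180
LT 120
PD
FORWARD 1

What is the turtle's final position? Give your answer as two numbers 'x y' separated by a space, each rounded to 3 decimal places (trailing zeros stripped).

Answer: 7.966 10.741

Derivation:
Executing turtle program step by step:
Start: pos=(7,-5), heading=270, pen down
RT 180: heading 270 -> 90
PU: pen up
LT 180: heading 90 -> 270
RT 60: heading 270 -> 210
RT 120: heading 210 -> 90
FD 16: (7,-5) -> (7,11) [heading=90, move]
RT 45: heading 90 -> 45
PD: pen down
RT 180: heading 45 -> 225
LT 120: heading 225 -> 345
PD: pen down
FD 1: (7,11) -> (7.966,10.741) [heading=345, draw]
Final: pos=(7.966,10.741), heading=345, 1 segment(s) drawn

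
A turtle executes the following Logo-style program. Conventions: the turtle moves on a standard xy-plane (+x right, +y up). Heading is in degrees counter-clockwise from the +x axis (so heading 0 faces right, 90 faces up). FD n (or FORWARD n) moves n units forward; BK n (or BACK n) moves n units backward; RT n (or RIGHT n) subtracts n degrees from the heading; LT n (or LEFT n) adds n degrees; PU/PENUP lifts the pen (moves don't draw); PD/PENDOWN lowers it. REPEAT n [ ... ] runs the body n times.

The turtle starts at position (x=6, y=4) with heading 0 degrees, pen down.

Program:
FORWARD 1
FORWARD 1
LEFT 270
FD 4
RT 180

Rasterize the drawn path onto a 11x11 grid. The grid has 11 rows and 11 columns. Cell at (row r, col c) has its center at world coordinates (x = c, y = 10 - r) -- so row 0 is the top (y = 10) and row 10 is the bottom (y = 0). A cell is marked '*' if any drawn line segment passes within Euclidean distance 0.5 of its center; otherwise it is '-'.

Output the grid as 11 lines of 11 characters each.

Answer: -----------
-----------
-----------
-----------
-----------
-----------
------***--
--------*--
--------*--
--------*--
--------*--

Derivation:
Segment 0: (6,4) -> (7,4)
Segment 1: (7,4) -> (8,4)
Segment 2: (8,4) -> (8,0)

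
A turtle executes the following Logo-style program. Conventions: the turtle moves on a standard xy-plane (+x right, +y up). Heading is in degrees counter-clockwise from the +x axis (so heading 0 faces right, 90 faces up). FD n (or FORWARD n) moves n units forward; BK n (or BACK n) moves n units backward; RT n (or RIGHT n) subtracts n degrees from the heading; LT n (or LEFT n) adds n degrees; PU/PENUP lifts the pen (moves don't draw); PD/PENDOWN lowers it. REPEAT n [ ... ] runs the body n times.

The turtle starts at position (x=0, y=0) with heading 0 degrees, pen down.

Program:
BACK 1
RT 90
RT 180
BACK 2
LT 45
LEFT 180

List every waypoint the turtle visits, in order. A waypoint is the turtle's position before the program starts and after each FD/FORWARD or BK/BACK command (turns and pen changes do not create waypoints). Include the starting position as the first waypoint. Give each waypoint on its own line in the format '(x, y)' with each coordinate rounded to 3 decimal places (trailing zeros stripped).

Executing turtle program step by step:
Start: pos=(0,0), heading=0, pen down
BK 1: (0,0) -> (-1,0) [heading=0, draw]
RT 90: heading 0 -> 270
RT 180: heading 270 -> 90
BK 2: (-1,0) -> (-1,-2) [heading=90, draw]
LT 45: heading 90 -> 135
LT 180: heading 135 -> 315
Final: pos=(-1,-2), heading=315, 2 segment(s) drawn
Waypoints (3 total):
(0, 0)
(-1, 0)
(-1, -2)

Answer: (0, 0)
(-1, 0)
(-1, -2)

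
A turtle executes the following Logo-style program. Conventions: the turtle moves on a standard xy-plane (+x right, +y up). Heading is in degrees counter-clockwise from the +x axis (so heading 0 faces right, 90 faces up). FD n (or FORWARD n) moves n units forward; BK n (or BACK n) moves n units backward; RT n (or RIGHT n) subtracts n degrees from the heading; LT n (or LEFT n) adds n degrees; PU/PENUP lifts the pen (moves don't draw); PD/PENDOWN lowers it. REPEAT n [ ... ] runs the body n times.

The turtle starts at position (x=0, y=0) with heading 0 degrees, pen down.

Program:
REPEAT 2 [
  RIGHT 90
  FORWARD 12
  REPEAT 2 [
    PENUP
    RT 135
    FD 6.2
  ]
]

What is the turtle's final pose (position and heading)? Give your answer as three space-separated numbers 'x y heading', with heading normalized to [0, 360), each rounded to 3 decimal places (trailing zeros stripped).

Executing turtle program step by step:
Start: pos=(0,0), heading=0, pen down
REPEAT 2 [
  -- iteration 1/2 --
  RT 90: heading 0 -> 270
  FD 12: (0,0) -> (0,-12) [heading=270, draw]
  REPEAT 2 [
    -- iteration 1/2 --
    PU: pen up
    RT 135: heading 270 -> 135
    FD 6.2: (0,-12) -> (-4.384,-7.616) [heading=135, move]
    -- iteration 2/2 --
    PU: pen up
    RT 135: heading 135 -> 0
    FD 6.2: (-4.384,-7.616) -> (1.816,-7.616) [heading=0, move]
  ]
  -- iteration 2/2 --
  RT 90: heading 0 -> 270
  FD 12: (1.816,-7.616) -> (1.816,-19.616) [heading=270, move]
  REPEAT 2 [
    -- iteration 1/2 --
    PU: pen up
    RT 135: heading 270 -> 135
    FD 6.2: (1.816,-19.616) -> (-2.568,-15.232) [heading=135, move]
    -- iteration 2/2 --
    PU: pen up
    RT 135: heading 135 -> 0
    FD 6.2: (-2.568,-15.232) -> (3.632,-15.232) [heading=0, move]
  ]
]
Final: pos=(3.632,-15.232), heading=0, 1 segment(s) drawn

Answer: 3.632 -15.232 0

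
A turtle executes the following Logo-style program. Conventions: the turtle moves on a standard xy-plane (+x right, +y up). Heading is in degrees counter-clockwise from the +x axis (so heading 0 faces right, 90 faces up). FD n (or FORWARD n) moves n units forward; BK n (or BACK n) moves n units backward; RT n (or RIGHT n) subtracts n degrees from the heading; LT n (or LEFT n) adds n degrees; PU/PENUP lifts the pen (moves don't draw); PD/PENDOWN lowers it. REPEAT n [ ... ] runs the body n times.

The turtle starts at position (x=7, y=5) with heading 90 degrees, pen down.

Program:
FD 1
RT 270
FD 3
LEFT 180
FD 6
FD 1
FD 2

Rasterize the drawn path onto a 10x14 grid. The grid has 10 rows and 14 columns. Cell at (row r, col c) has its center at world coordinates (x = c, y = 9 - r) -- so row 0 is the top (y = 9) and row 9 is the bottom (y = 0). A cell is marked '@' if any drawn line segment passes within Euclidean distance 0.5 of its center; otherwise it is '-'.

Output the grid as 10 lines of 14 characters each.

Answer: --------------
--------------
--------------
----@@@@@@@@@@
-------@------
--------------
--------------
--------------
--------------
--------------

Derivation:
Segment 0: (7,5) -> (7,6)
Segment 1: (7,6) -> (4,6)
Segment 2: (4,6) -> (10,6)
Segment 3: (10,6) -> (11,6)
Segment 4: (11,6) -> (13,6)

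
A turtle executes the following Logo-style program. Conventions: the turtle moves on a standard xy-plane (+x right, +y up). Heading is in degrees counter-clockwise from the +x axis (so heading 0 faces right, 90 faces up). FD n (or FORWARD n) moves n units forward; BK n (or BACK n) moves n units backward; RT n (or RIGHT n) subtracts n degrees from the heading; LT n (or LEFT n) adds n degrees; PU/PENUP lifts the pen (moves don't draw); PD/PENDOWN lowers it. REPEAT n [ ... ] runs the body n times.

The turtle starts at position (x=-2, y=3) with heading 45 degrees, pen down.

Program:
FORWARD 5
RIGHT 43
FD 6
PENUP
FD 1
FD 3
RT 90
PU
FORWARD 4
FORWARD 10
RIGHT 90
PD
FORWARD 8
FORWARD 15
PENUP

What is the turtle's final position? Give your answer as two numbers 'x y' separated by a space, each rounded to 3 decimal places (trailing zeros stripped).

Executing turtle program step by step:
Start: pos=(-2,3), heading=45, pen down
FD 5: (-2,3) -> (1.536,6.536) [heading=45, draw]
RT 43: heading 45 -> 2
FD 6: (1.536,6.536) -> (7.532,6.745) [heading=2, draw]
PU: pen up
FD 1: (7.532,6.745) -> (8.531,6.78) [heading=2, move]
FD 3: (8.531,6.78) -> (11.529,6.885) [heading=2, move]
RT 90: heading 2 -> 272
PU: pen up
FD 4: (11.529,6.885) -> (11.669,2.887) [heading=272, move]
FD 10: (11.669,2.887) -> (12.018,-7.107) [heading=272, move]
RT 90: heading 272 -> 182
PD: pen down
FD 8: (12.018,-7.107) -> (4.023,-7.386) [heading=182, draw]
FD 15: (4.023,-7.386) -> (-10.968,-7.91) [heading=182, draw]
PU: pen up
Final: pos=(-10.968,-7.91), heading=182, 4 segment(s) drawn

Answer: -10.968 -7.91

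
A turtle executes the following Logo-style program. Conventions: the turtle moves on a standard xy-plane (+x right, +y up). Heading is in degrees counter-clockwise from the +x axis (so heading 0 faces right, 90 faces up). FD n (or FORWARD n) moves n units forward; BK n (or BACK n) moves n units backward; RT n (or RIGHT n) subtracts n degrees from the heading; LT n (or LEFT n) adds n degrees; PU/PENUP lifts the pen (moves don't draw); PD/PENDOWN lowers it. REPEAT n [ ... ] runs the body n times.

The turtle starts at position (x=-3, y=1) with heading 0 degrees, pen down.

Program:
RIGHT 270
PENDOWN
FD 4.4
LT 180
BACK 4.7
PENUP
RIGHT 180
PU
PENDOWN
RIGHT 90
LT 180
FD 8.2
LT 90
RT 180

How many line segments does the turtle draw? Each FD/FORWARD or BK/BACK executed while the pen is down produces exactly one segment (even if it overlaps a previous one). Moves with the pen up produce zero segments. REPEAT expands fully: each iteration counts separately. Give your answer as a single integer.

Answer: 3

Derivation:
Executing turtle program step by step:
Start: pos=(-3,1), heading=0, pen down
RT 270: heading 0 -> 90
PD: pen down
FD 4.4: (-3,1) -> (-3,5.4) [heading=90, draw]
LT 180: heading 90 -> 270
BK 4.7: (-3,5.4) -> (-3,10.1) [heading=270, draw]
PU: pen up
RT 180: heading 270 -> 90
PU: pen up
PD: pen down
RT 90: heading 90 -> 0
LT 180: heading 0 -> 180
FD 8.2: (-3,10.1) -> (-11.2,10.1) [heading=180, draw]
LT 90: heading 180 -> 270
RT 180: heading 270 -> 90
Final: pos=(-11.2,10.1), heading=90, 3 segment(s) drawn
Segments drawn: 3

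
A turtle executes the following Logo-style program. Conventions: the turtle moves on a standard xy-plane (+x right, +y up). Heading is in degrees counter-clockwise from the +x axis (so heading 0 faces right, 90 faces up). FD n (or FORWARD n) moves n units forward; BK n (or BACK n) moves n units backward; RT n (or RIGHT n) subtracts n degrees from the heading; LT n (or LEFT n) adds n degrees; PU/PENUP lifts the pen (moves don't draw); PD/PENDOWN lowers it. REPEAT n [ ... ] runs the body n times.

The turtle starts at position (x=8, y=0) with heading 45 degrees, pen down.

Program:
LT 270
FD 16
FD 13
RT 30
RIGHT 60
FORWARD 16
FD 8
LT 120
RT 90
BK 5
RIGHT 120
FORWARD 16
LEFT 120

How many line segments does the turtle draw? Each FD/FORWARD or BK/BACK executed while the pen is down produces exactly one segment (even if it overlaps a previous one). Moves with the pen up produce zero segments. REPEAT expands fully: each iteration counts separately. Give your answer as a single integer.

Answer: 6

Derivation:
Executing turtle program step by step:
Start: pos=(8,0), heading=45, pen down
LT 270: heading 45 -> 315
FD 16: (8,0) -> (19.314,-11.314) [heading=315, draw]
FD 13: (19.314,-11.314) -> (28.506,-20.506) [heading=315, draw]
RT 30: heading 315 -> 285
RT 60: heading 285 -> 225
FD 16: (28.506,-20.506) -> (17.192,-31.82) [heading=225, draw]
FD 8: (17.192,-31.82) -> (11.536,-37.477) [heading=225, draw]
LT 120: heading 225 -> 345
RT 90: heading 345 -> 255
BK 5: (11.536,-37.477) -> (12.83,-32.647) [heading=255, draw]
RT 120: heading 255 -> 135
FD 16: (12.83,-32.647) -> (1.516,-21.333) [heading=135, draw]
LT 120: heading 135 -> 255
Final: pos=(1.516,-21.333), heading=255, 6 segment(s) drawn
Segments drawn: 6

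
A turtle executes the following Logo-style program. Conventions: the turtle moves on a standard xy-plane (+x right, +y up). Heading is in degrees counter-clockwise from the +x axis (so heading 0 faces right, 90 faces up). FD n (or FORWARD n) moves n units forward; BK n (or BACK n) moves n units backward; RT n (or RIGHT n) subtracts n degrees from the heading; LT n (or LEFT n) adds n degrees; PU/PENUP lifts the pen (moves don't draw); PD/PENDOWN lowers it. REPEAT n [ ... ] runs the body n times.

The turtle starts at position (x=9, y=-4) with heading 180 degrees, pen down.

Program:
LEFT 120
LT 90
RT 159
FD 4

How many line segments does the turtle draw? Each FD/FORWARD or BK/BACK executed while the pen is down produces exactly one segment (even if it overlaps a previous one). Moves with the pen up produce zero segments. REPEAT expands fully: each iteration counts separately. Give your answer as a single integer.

Answer: 1

Derivation:
Executing turtle program step by step:
Start: pos=(9,-4), heading=180, pen down
LT 120: heading 180 -> 300
LT 90: heading 300 -> 30
RT 159: heading 30 -> 231
FD 4: (9,-4) -> (6.483,-7.109) [heading=231, draw]
Final: pos=(6.483,-7.109), heading=231, 1 segment(s) drawn
Segments drawn: 1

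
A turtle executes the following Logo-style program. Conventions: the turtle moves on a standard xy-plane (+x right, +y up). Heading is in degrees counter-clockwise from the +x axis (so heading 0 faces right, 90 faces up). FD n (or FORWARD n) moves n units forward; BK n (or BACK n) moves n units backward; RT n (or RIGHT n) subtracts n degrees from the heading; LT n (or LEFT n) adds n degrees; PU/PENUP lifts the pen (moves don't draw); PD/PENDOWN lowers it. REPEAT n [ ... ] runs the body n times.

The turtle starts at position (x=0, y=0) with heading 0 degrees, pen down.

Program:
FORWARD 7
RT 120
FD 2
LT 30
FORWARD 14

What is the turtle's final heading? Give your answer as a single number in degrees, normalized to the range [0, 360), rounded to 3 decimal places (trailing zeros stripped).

Answer: 270

Derivation:
Executing turtle program step by step:
Start: pos=(0,0), heading=0, pen down
FD 7: (0,0) -> (7,0) [heading=0, draw]
RT 120: heading 0 -> 240
FD 2: (7,0) -> (6,-1.732) [heading=240, draw]
LT 30: heading 240 -> 270
FD 14: (6,-1.732) -> (6,-15.732) [heading=270, draw]
Final: pos=(6,-15.732), heading=270, 3 segment(s) drawn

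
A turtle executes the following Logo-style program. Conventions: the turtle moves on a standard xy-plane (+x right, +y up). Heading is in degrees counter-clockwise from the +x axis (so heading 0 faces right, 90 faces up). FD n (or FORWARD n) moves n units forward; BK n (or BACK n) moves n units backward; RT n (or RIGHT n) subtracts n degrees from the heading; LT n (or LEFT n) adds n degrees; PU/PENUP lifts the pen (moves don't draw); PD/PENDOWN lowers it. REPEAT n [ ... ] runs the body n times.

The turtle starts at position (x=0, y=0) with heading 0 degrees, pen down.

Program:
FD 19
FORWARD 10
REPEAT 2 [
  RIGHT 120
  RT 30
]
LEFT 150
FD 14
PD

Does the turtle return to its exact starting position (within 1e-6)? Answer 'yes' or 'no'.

Executing turtle program step by step:
Start: pos=(0,0), heading=0, pen down
FD 19: (0,0) -> (19,0) [heading=0, draw]
FD 10: (19,0) -> (29,0) [heading=0, draw]
REPEAT 2 [
  -- iteration 1/2 --
  RT 120: heading 0 -> 240
  RT 30: heading 240 -> 210
  -- iteration 2/2 --
  RT 120: heading 210 -> 90
  RT 30: heading 90 -> 60
]
LT 150: heading 60 -> 210
FD 14: (29,0) -> (16.876,-7) [heading=210, draw]
PD: pen down
Final: pos=(16.876,-7), heading=210, 3 segment(s) drawn

Start position: (0, 0)
Final position: (16.876, -7)
Distance = 18.27; >= 1e-6 -> NOT closed

Answer: no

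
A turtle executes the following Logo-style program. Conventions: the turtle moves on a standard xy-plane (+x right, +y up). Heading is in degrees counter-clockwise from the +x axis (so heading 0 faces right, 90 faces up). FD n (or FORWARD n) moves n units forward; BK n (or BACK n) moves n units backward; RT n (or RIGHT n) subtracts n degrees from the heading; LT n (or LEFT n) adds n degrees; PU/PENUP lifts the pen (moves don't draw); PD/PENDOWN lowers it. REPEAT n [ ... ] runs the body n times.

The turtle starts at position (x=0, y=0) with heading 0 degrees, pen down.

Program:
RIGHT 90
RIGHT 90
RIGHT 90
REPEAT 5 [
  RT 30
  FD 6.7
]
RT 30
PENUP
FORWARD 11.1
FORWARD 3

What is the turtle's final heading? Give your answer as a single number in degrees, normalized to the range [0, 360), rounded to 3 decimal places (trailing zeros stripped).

Executing turtle program step by step:
Start: pos=(0,0), heading=0, pen down
RT 90: heading 0 -> 270
RT 90: heading 270 -> 180
RT 90: heading 180 -> 90
REPEAT 5 [
  -- iteration 1/5 --
  RT 30: heading 90 -> 60
  FD 6.7: (0,0) -> (3.35,5.802) [heading=60, draw]
  -- iteration 2/5 --
  RT 30: heading 60 -> 30
  FD 6.7: (3.35,5.802) -> (9.152,9.152) [heading=30, draw]
  -- iteration 3/5 --
  RT 30: heading 30 -> 0
  FD 6.7: (9.152,9.152) -> (15.852,9.152) [heading=0, draw]
  -- iteration 4/5 --
  RT 30: heading 0 -> 330
  FD 6.7: (15.852,9.152) -> (21.655,5.802) [heading=330, draw]
  -- iteration 5/5 --
  RT 30: heading 330 -> 300
  FD 6.7: (21.655,5.802) -> (25.005,0) [heading=300, draw]
]
RT 30: heading 300 -> 270
PU: pen up
FD 11.1: (25.005,0) -> (25.005,-11.1) [heading=270, move]
FD 3: (25.005,-11.1) -> (25.005,-14.1) [heading=270, move]
Final: pos=(25.005,-14.1), heading=270, 5 segment(s) drawn

Answer: 270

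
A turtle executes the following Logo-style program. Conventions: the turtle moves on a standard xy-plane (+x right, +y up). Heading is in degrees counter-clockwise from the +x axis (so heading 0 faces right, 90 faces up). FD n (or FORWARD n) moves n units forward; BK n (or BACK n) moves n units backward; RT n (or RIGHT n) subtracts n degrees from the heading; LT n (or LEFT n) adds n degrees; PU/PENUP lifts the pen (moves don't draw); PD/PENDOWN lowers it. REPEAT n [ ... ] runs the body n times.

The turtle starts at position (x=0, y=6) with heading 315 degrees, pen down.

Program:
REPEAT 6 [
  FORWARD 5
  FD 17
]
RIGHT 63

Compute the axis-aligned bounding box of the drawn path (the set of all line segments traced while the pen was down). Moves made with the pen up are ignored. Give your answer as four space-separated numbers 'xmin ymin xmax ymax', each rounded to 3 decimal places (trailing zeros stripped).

Answer: 0 -87.338 93.338 6

Derivation:
Executing turtle program step by step:
Start: pos=(0,6), heading=315, pen down
REPEAT 6 [
  -- iteration 1/6 --
  FD 5: (0,6) -> (3.536,2.464) [heading=315, draw]
  FD 17: (3.536,2.464) -> (15.556,-9.556) [heading=315, draw]
  -- iteration 2/6 --
  FD 5: (15.556,-9.556) -> (19.092,-13.092) [heading=315, draw]
  FD 17: (19.092,-13.092) -> (31.113,-25.113) [heading=315, draw]
  -- iteration 3/6 --
  FD 5: (31.113,-25.113) -> (34.648,-28.648) [heading=315, draw]
  FD 17: (34.648,-28.648) -> (46.669,-40.669) [heading=315, draw]
  -- iteration 4/6 --
  FD 5: (46.669,-40.669) -> (50.205,-44.205) [heading=315, draw]
  FD 17: (50.205,-44.205) -> (62.225,-56.225) [heading=315, draw]
  -- iteration 5/6 --
  FD 5: (62.225,-56.225) -> (65.761,-59.761) [heading=315, draw]
  FD 17: (65.761,-59.761) -> (77.782,-71.782) [heading=315, draw]
  -- iteration 6/6 --
  FD 5: (77.782,-71.782) -> (81.317,-75.317) [heading=315, draw]
  FD 17: (81.317,-75.317) -> (93.338,-87.338) [heading=315, draw]
]
RT 63: heading 315 -> 252
Final: pos=(93.338,-87.338), heading=252, 12 segment(s) drawn

Segment endpoints: x in {0, 3.536, 15.556, 19.092, 31.113, 34.648, 46.669, 50.205, 62.225, 65.761, 77.782, 81.317, 93.338}, y in {-87.338, -75.317, -71.782, -59.761, -56.225, -44.205, -40.669, -28.648, -25.113, -13.092, -9.556, 2.464, 6}
xmin=0, ymin=-87.338, xmax=93.338, ymax=6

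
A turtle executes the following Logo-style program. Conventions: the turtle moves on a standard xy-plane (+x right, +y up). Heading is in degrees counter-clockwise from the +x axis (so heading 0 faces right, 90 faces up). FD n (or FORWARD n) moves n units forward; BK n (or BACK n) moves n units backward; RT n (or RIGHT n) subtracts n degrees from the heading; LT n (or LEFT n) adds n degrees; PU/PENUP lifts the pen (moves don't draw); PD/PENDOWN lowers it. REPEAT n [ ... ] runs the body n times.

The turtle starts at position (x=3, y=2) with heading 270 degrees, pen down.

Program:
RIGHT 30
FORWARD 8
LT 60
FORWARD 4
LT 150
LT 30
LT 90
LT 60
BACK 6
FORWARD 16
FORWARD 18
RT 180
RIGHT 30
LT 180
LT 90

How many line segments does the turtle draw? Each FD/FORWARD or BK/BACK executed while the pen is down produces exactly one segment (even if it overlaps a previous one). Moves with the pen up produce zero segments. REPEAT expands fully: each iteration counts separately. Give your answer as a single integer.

Executing turtle program step by step:
Start: pos=(3,2), heading=270, pen down
RT 30: heading 270 -> 240
FD 8: (3,2) -> (-1,-4.928) [heading=240, draw]
LT 60: heading 240 -> 300
FD 4: (-1,-4.928) -> (1,-8.392) [heading=300, draw]
LT 150: heading 300 -> 90
LT 30: heading 90 -> 120
LT 90: heading 120 -> 210
LT 60: heading 210 -> 270
BK 6: (1,-8.392) -> (1,-2.392) [heading=270, draw]
FD 16: (1,-2.392) -> (1,-18.392) [heading=270, draw]
FD 18: (1,-18.392) -> (1,-36.392) [heading=270, draw]
RT 180: heading 270 -> 90
RT 30: heading 90 -> 60
LT 180: heading 60 -> 240
LT 90: heading 240 -> 330
Final: pos=(1,-36.392), heading=330, 5 segment(s) drawn
Segments drawn: 5

Answer: 5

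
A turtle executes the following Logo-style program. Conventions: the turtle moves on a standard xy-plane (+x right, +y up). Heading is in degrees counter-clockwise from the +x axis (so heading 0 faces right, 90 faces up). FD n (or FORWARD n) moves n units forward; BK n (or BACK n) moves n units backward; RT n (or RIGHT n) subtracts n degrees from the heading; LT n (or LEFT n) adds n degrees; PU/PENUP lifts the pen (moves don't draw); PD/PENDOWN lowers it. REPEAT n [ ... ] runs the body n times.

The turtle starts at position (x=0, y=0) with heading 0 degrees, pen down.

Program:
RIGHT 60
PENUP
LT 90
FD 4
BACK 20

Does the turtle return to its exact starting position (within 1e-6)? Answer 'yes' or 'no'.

Executing turtle program step by step:
Start: pos=(0,0), heading=0, pen down
RT 60: heading 0 -> 300
PU: pen up
LT 90: heading 300 -> 30
FD 4: (0,0) -> (3.464,2) [heading=30, move]
BK 20: (3.464,2) -> (-13.856,-8) [heading=30, move]
Final: pos=(-13.856,-8), heading=30, 0 segment(s) drawn

Start position: (0, 0)
Final position: (-13.856, -8)
Distance = 16; >= 1e-6 -> NOT closed

Answer: no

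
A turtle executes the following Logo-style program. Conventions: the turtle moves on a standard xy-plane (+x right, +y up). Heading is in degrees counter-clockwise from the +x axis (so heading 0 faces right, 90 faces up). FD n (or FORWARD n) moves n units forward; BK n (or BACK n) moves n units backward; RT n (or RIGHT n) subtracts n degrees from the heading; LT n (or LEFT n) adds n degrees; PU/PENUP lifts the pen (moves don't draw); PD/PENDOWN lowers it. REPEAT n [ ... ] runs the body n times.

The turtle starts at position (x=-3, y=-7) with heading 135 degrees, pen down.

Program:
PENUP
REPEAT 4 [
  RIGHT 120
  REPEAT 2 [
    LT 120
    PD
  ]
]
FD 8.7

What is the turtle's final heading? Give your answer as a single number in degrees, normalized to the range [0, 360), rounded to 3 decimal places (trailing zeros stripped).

Answer: 255

Derivation:
Executing turtle program step by step:
Start: pos=(-3,-7), heading=135, pen down
PU: pen up
REPEAT 4 [
  -- iteration 1/4 --
  RT 120: heading 135 -> 15
  REPEAT 2 [
    -- iteration 1/2 --
    LT 120: heading 15 -> 135
    PD: pen down
    -- iteration 2/2 --
    LT 120: heading 135 -> 255
    PD: pen down
  ]
  -- iteration 2/4 --
  RT 120: heading 255 -> 135
  REPEAT 2 [
    -- iteration 1/2 --
    LT 120: heading 135 -> 255
    PD: pen down
    -- iteration 2/2 --
    LT 120: heading 255 -> 15
    PD: pen down
  ]
  -- iteration 3/4 --
  RT 120: heading 15 -> 255
  REPEAT 2 [
    -- iteration 1/2 --
    LT 120: heading 255 -> 15
    PD: pen down
    -- iteration 2/2 --
    LT 120: heading 15 -> 135
    PD: pen down
  ]
  -- iteration 4/4 --
  RT 120: heading 135 -> 15
  REPEAT 2 [
    -- iteration 1/2 --
    LT 120: heading 15 -> 135
    PD: pen down
    -- iteration 2/2 --
    LT 120: heading 135 -> 255
    PD: pen down
  ]
]
FD 8.7: (-3,-7) -> (-5.252,-15.404) [heading=255, draw]
Final: pos=(-5.252,-15.404), heading=255, 1 segment(s) drawn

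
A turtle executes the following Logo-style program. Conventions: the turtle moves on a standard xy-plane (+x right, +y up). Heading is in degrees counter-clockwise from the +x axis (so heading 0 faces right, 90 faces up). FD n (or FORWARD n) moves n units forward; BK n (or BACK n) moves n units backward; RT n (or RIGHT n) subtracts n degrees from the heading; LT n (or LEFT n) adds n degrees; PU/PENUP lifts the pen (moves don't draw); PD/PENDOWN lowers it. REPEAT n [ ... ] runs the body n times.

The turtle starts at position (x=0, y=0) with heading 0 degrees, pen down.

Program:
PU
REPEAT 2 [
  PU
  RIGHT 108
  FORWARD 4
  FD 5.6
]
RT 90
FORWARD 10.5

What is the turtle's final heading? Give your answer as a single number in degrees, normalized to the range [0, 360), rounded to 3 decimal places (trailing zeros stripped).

Executing turtle program step by step:
Start: pos=(0,0), heading=0, pen down
PU: pen up
REPEAT 2 [
  -- iteration 1/2 --
  PU: pen up
  RT 108: heading 0 -> 252
  FD 4: (0,0) -> (-1.236,-3.804) [heading=252, move]
  FD 5.6: (-1.236,-3.804) -> (-2.967,-9.13) [heading=252, move]
  -- iteration 2/2 --
  PU: pen up
  RT 108: heading 252 -> 144
  FD 4: (-2.967,-9.13) -> (-6.203,-6.779) [heading=144, move]
  FD 5.6: (-6.203,-6.779) -> (-10.733,-3.487) [heading=144, move]
]
RT 90: heading 144 -> 54
FD 10.5: (-10.733,-3.487) -> (-4.561,5.007) [heading=54, move]
Final: pos=(-4.561,5.007), heading=54, 0 segment(s) drawn

Answer: 54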